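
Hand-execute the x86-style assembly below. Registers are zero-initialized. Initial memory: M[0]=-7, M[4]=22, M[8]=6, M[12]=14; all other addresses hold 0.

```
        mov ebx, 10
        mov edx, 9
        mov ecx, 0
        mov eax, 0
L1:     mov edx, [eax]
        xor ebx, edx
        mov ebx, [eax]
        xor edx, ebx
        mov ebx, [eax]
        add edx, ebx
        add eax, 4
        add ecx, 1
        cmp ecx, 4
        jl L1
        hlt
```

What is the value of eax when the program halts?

after mov ebx, 10: ebx=10
after mov edx, 9: edx=9
after mov ecx, 0: ecx=0
after mov eax, 0: eax=0
after mov edx, [eax]: edx=M[0]=-7
after xor ebx, edx: ebx=10^(-7)=-13
after mov ebx, [eax]: ebx=M[0]=-7
after xor edx, ebx: edx=(-7)^(-7)=0
after mov ebx, [eax]: ebx=M[0]=-7
after add edx, ebx: edx=0+(-7)=-7
after add eax, 4: eax=0+4=4
after add ecx, 1: ecx=0+1=1
cmp ecx, 4  (cmp 1,4)
jl L1: taken
after mov edx, [eax]: edx=M[4]=22
after xor ebx, edx: ebx=(-7)^22=-17
after mov ebx, [eax]: ebx=M[4]=22
after xor edx, ebx: edx=22^22=0
after mov ebx, [eax]: ebx=M[4]=22
after add edx, ebx: edx=0+22=22
after add eax, 4: eax=4+4=8
after add ecx, 1: ecx=1+1=2
cmp ecx, 4  (cmp 2,4)
jl L1: taken
after mov edx, [eax]: edx=M[8]=6
after xor ebx, edx: ebx=22^6=16
after mov ebx, [eax]: ebx=M[8]=6
after xor edx, ebx: edx=6^6=0
after mov ebx, [eax]: ebx=M[8]=6
after add edx, ebx: edx=0+6=6
after add eax, 4: eax=8+4=12
after add ecx, 1: ecx=2+1=3
cmp ecx, 4  (cmp 3,4)
jl L1: taken
after mov edx, [eax]: edx=M[12]=14
after xor ebx, edx: ebx=6^14=8
after mov ebx, [eax]: ebx=M[12]=14
after xor edx, ebx: edx=14^14=0
after mov ebx, [eax]: ebx=M[12]=14
after add edx, ebx: edx=0+14=14
after add eax, 4: eax=12+4=16
after add ecx, 1: ecx=3+1=4
cmp ecx, 4  (cmp 4,4)
jl L1: not taken
halt.

16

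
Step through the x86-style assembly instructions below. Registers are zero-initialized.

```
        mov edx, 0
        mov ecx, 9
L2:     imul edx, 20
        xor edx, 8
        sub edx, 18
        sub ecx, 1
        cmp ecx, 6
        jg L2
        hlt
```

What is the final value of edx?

-4546

after mov edx, 0: edx=0
after mov ecx, 9: ecx=9
after imul edx, 20: edx=0*20=0
after xor edx, 8: edx=0^8=8
after sub edx, 18: edx=8-18=-10
after sub ecx, 1: ecx=9-1=8
cmp ecx, 6  (cmp 8,6)
jg L2: taken
after imul edx, 20: edx=(-10)*20=-200
after xor edx, 8: edx=(-200)^8=-208
after sub edx, 18: edx=(-208)-18=-226
after sub ecx, 1: ecx=8-1=7
cmp ecx, 6  (cmp 7,6)
jg L2: taken
after imul edx, 20: edx=(-226)*20=-4520
after xor edx, 8: edx=(-4520)^8=-4528
after sub edx, 18: edx=(-4528)-18=-4546
after sub ecx, 1: ecx=7-1=6
cmp ecx, 6  (cmp 6,6)
jg L2: not taken
halt.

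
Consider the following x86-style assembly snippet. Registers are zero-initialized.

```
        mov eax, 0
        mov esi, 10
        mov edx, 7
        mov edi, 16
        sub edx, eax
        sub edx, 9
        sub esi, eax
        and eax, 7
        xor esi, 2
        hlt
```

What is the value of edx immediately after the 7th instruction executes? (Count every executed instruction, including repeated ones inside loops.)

eax=0
esi=10
edx=7
edi=16
edx=7-0=7
edx=7-9=-2
esi=10-0=10
After step 7: edx = -2.

-2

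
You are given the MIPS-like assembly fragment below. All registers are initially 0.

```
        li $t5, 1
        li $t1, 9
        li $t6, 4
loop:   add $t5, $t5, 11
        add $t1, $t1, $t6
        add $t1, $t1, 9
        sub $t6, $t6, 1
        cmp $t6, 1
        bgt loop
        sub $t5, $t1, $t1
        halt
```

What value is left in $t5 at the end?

li $t5, 1 → $t5=1
li $t1, 9 → $t1=9
li $t6, 4 → $t6=4
add $t5, $t5, 11 → $t5=1+11=12
add $t1, $t1, $t6 → $t1=9+4=13
add $t1, $t1, 9 → $t1=13+9=22
sub $t6, $t6, 1 → $t6=4-1=3
cmp $t6, 1  (cmp 3,1)
bgt loop: taken
add $t5, $t5, 11 → $t5=12+11=23
add $t1, $t1, $t6 → $t1=22+3=25
add $t1, $t1, 9 → $t1=25+9=34
sub $t6, $t6, 1 → $t6=3-1=2
cmp $t6, 1  (cmp 2,1)
bgt loop: taken
add $t5, $t5, 11 → $t5=23+11=34
add $t1, $t1, $t6 → $t1=34+2=36
add $t1, $t1, 9 → $t1=36+9=45
sub $t6, $t6, 1 → $t6=2-1=1
cmp $t6, 1  (cmp 1,1)
bgt loop: not taken
sub $t5, $t1, $t1 → $t5=45-45=0
halt.

0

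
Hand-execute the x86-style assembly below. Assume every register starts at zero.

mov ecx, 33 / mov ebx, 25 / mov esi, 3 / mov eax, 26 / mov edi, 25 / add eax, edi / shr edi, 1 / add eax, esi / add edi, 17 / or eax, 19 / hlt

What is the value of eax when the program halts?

55

after mov ecx, 33: ecx=33
after mov ebx, 25: ebx=25
after mov esi, 3: esi=3
after mov eax, 26: eax=26
after mov edi, 25: edi=25
after add eax, edi: eax=26+25=51
after shr edi, 1: edi=25>>1=12
after add eax, esi: eax=51+3=54
after add edi, 17: edi=12+17=29
after or eax, 19: eax=54|19=55
halt.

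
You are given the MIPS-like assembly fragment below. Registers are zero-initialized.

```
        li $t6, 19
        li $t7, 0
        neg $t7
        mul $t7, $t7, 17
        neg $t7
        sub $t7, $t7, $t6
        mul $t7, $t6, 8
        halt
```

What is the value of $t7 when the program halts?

$t6=19
$t7=0
$t7=-(0)=0
$t7=0*17=0
$t7=-(0)=0
$t7=0-19=-19
$t7=19*8=152
halt.

152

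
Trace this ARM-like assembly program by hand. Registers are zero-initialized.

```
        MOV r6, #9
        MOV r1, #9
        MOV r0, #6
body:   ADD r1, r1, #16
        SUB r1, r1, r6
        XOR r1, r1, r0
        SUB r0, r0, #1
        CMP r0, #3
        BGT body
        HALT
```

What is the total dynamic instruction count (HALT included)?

22

MOV r6, #9 → r6=9
MOV r1, #9 → r1=9
MOV r0, #6 → r0=6
ADD r1, r1, #16 → r1=9+16=25
SUB r1, r1, r6 → r1=25-9=16
XOR r1, r1, r0 → r1=16^6=22
SUB r0, r0, #1 → r0=6-1=5
CMP r0, #3  (cmp 5,3)
BGT body: taken
ADD r1, r1, #16 → r1=22+16=38
SUB r1, r1, r6 → r1=38-9=29
XOR r1, r1, r0 → r1=29^5=24
SUB r0, r0, #1 → r0=5-1=4
CMP r0, #3  (cmp 4,3)
BGT body: taken
ADD r1, r1, #16 → r1=24+16=40
SUB r1, r1, r6 → r1=40-9=31
XOR r1, r1, r0 → r1=31^4=27
SUB r0, r0, #1 → r0=4-1=3
CMP r0, #3  (cmp 3,3)
BGT body: not taken
halt.
Total executed instructions: 22.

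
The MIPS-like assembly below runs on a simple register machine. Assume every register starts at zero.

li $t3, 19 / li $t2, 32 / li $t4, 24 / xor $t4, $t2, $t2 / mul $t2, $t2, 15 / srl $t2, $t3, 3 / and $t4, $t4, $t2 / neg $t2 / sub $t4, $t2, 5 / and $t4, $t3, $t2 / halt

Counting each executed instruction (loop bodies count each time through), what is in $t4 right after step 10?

18

after li $t3, 19: $t3=19
after li $t2, 32: $t2=32
after li $t4, 24: $t4=24
after xor $t4, $t2, $t2: $t4=32^32=0
after mul $t2, $t2, 15: $t2=32*15=480
after srl $t2, $t3, 3: $t2=19>>3=2
after and $t4, $t4, $t2: $t4=0&2=0
after neg $t2: $t2=-(2)=-2
after sub $t4, $t2, 5: $t4=(-2)-5=-7
after and $t4, $t3, $t2: $t4=19&(-2)=18
After step 10: $t4 = 18.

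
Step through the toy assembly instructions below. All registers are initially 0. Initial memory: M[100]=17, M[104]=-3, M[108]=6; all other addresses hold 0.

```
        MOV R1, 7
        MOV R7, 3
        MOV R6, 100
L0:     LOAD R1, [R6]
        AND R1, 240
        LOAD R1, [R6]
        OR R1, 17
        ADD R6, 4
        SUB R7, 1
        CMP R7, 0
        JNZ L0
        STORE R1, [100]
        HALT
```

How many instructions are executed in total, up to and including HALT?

MOV R1, 7 → R1=7
MOV R7, 3 → R7=3
MOV R6, 100 → R6=100
LOAD R1, [R6] → R1=M[100]=17
AND R1, 240 → R1=17&240=16
LOAD R1, [R6] → R1=M[100]=17
OR R1, 17 → R1=17|17=17
ADD R6, 4 → R6=100+4=104
SUB R7, 1 → R7=3-1=2
CMP R7, 0  (cmp 2,0)
JNZ L0: taken
LOAD R1, [R6] → R1=M[104]=-3
AND R1, 240 → R1=(-3)&240=240
LOAD R1, [R6] → R1=M[104]=-3
OR R1, 17 → R1=(-3)|17=-3
ADD R6, 4 → R6=104+4=108
SUB R7, 1 → R7=2-1=1
CMP R7, 0  (cmp 1,0)
JNZ L0: taken
LOAD R1, [R6] → R1=M[108]=6
AND R1, 240 → R1=6&240=0
LOAD R1, [R6] → R1=M[108]=6
OR R1, 17 → R1=6|17=23
ADD R6, 4 → R6=108+4=112
SUB R7, 1 → R7=1-1=0
CMP R7, 0  (cmp 0,0)
JNZ L0: not taken
STORE R1, [100] → M[100]=23
halt.
Total executed instructions: 29.

29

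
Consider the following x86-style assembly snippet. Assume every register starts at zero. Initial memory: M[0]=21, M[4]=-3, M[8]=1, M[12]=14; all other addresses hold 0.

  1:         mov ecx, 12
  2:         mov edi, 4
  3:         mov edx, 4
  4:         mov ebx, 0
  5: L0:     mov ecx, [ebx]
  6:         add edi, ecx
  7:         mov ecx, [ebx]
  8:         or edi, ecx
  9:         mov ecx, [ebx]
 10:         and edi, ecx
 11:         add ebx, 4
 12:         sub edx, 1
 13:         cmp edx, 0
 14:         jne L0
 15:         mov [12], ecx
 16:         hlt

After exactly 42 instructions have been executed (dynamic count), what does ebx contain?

16

ecx=12
edi=4
edx=4
ebx=0
ecx=M[0]=21
edi=4+21=25
ecx=M[0]=21
edi=25|21=29
ecx=M[0]=21
edi=29&21=21
ebx=0+4=4
edx=4-1=3
cmp edx, 0  (cmp 3,0)
jne L0: taken
ecx=M[4]=-3
edi=21+(-3)=18
ecx=M[4]=-3
edi=18|(-3)=-1
ecx=M[4]=-3
edi=(-1)&(-3)=-3
ebx=4+4=8
edx=3-1=2
cmp edx, 0  (cmp 2,0)
jne L0: taken
ecx=M[8]=1
edi=(-3)+1=-2
ecx=M[8]=1
edi=(-2)|1=-1
ecx=M[8]=1
edi=(-1)&1=1
ebx=8+4=12
edx=2-1=1
cmp edx, 0  (cmp 1,0)
jne L0: taken
ecx=M[12]=14
edi=1+14=15
ecx=M[12]=14
edi=15|14=15
ecx=M[12]=14
edi=15&14=14
ebx=12+4=16
edx=1-1=0
After step 42: ebx = 16.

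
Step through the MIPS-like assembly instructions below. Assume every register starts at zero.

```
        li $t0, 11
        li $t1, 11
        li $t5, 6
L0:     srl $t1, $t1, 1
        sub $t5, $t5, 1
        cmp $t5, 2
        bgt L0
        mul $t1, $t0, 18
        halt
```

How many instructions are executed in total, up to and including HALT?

21

$t0=11
$t1=11
$t5=6
$t1=11>>1=5
$t5=6-1=5
cmp $t5, 2  (cmp 5,2)
bgt L0: taken
$t1=5>>1=2
$t5=5-1=4
cmp $t5, 2  (cmp 4,2)
bgt L0: taken
$t1=2>>1=1
$t5=4-1=3
cmp $t5, 2  (cmp 3,2)
bgt L0: taken
$t1=1>>1=0
$t5=3-1=2
cmp $t5, 2  (cmp 2,2)
bgt L0: not taken
$t1=11*18=198
halt.
Total executed instructions: 21.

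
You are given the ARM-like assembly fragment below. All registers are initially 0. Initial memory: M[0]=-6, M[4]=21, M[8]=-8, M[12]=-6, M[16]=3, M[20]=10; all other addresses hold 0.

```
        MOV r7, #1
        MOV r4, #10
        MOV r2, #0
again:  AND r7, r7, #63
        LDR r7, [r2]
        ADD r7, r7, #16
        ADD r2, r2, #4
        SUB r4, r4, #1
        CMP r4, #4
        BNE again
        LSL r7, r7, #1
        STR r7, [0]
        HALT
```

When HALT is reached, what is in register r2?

24

r7=1
r4=10
r2=0
r7=1&63=1
r7=M[0]=-6
r7=(-6)+16=10
r2=0+4=4
r4=10-1=9
CMP r4, #4  (cmp 9,4)
BNE again: taken
r7=10&63=10
r7=M[4]=21
r7=21+16=37
r2=4+4=8
r4=9-1=8
CMP r4, #4  (cmp 8,4)
BNE again: taken
r7=37&63=37
r7=M[8]=-8
r7=(-8)+16=8
r2=8+4=12
r4=8-1=7
CMP r4, #4  (cmp 7,4)
BNE again: taken
r7=8&63=8
r7=M[12]=-6
r7=(-6)+16=10
r2=12+4=16
r4=7-1=6
CMP r4, #4  (cmp 6,4)
BNE again: taken
r7=10&63=10
r7=M[16]=3
r7=3+16=19
r2=16+4=20
r4=6-1=5
CMP r4, #4  (cmp 5,4)
BNE again: taken
r7=19&63=19
r7=M[20]=10
r7=10+16=26
r2=20+4=24
r4=5-1=4
CMP r4, #4  (cmp 4,4)
BNE again: not taken
r7=26<<1=52
STR r7, [0] → M[0]=52
halt.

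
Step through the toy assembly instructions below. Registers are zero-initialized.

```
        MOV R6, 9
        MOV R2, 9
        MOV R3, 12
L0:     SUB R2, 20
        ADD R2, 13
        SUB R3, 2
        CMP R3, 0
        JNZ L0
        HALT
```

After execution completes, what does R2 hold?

-33

after MOV R6, 9: R6=9
after MOV R2, 9: R2=9
after MOV R3, 12: R3=12
after SUB R2, 20: R2=9-20=-11
after ADD R2, 13: R2=(-11)+13=2
after SUB R3, 2: R3=12-2=10
CMP R3, 0  (cmp 10,0)
JNZ L0: taken
after SUB R2, 20: R2=2-20=-18
after ADD R2, 13: R2=(-18)+13=-5
after SUB R3, 2: R3=10-2=8
CMP R3, 0  (cmp 8,0)
JNZ L0: taken
after SUB R2, 20: R2=(-5)-20=-25
after ADD R2, 13: R2=(-25)+13=-12
after SUB R3, 2: R3=8-2=6
CMP R3, 0  (cmp 6,0)
JNZ L0: taken
after SUB R2, 20: R2=(-12)-20=-32
after ADD R2, 13: R2=(-32)+13=-19
after SUB R3, 2: R3=6-2=4
CMP R3, 0  (cmp 4,0)
JNZ L0: taken
after SUB R2, 20: R2=(-19)-20=-39
after ADD R2, 13: R2=(-39)+13=-26
after SUB R3, 2: R3=4-2=2
CMP R3, 0  (cmp 2,0)
JNZ L0: taken
after SUB R2, 20: R2=(-26)-20=-46
after ADD R2, 13: R2=(-46)+13=-33
after SUB R3, 2: R3=2-2=0
CMP R3, 0  (cmp 0,0)
JNZ L0: not taken
halt.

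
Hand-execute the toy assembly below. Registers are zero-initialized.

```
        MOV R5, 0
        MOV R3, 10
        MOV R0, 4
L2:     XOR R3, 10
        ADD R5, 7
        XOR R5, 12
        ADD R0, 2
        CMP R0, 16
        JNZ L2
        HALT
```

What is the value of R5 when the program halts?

90

R5=0
R3=10
R0=4
R3=10^10=0
R5=0+7=7
R5=7^12=11
R0=4+2=6
CMP R0, 16  (cmp 6,16)
JNZ L2: taken
R3=0^10=10
R5=11+7=18
R5=18^12=30
R0=6+2=8
CMP R0, 16  (cmp 8,16)
JNZ L2: taken
R3=10^10=0
R5=30+7=37
R5=37^12=41
R0=8+2=10
CMP R0, 16  (cmp 10,16)
JNZ L2: taken
R3=0^10=10
R5=41+7=48
R5=48^12=60
R0=10+2=12
CMP R0, 16  (cmp 12,16)
JNZ L2: taken
R3=10^10=0
R5=60+7=67
R5=67^12=79
R0=12+2=14
CMP R0, 16  (cmp 14,16)
JNZ L2: taken
R3=0^10=10
R5=79+7=86
R5=86^12=90
R0=14+2=16
CMP R0, 16  (cmp 16,16)
JNZ L2: not taken
halt.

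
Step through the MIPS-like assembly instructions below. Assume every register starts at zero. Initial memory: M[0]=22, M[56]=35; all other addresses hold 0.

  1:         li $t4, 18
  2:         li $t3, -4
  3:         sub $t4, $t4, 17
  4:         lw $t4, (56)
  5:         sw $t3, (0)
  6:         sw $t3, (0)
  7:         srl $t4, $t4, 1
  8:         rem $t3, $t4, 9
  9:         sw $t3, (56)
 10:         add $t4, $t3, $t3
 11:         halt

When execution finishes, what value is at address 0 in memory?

-4

li $t4, 18 → $t4=18
li $t3, -4 → $t3=-4
sub $t4, $t4, 17 → $t4=18-17=1
lw $t4, (56) → $t4=M[56]=35
sw $t3, (0) → M[0]=-4
sw $t3, (0) → M[0]=-4
srl $t4, $t4, 1 → $t4=35>>1=17
rem $t3, $t4, 9 → $t3=17%9=8
sw $t3, (56) → M[56]=8
add $t4, $t3, $t3 → $t4=8+8=16
halt.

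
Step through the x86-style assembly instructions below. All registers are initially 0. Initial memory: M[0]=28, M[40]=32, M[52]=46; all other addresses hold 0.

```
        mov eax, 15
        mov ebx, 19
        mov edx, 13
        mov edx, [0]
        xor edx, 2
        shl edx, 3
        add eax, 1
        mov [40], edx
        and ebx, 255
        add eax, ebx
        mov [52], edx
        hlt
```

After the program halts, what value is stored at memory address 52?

240

eax=15
ebx=19
edx=13
edx=M[0]=28
edx=28^2=30
edx=30<<3=240
eax=15+1=16
mov [40], edx → M[40]=240
ebx=19&255=19
eax=16+19=35
mov [52], edx → M[52]=240
halt.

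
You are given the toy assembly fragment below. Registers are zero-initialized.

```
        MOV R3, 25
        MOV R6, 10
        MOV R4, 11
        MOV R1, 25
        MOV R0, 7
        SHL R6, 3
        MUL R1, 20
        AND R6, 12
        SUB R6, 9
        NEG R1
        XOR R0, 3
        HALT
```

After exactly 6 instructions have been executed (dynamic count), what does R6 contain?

80

R3=25
R6=10
R4=11
R1=25
R0=7
R6=10<<3=80
After step 6: R6 = 80.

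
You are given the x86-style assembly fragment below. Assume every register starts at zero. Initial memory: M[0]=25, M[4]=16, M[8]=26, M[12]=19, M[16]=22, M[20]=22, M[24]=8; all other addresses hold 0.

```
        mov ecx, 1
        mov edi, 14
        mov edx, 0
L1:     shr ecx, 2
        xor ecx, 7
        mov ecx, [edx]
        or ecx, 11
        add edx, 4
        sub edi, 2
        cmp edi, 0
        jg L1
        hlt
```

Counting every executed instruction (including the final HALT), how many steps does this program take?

after mov ecx, 1: ecx=1
after mov edi, 14: edi=14
after mov edx, 0: edx=0
after shr ecx, 2: ecx=1>>2=0
after xor ecx, 7: ecx=0^7=7
after mov ecx, [edx]: ecx=M[0]=25
after or ecx, 11: ecx=25|11=27
after add edx, 4: edx=0+4=4
after sub edi, 2: edi=14-2=12
cmp edi, 0  (cmp 12,0)
jg L1: taken
after shr ecx, 2: ecx=27>>2=6
after xor ecx, 7: ecx=6^7=1
after mov ecx, [edx]: ecx=M[4]=16
after or ecx, 11: ecx=16|11=27
after add edx, 4: edx=4+4=8
after sub edi, 2: edi=12-2=10
cmp edi, 0  (cmp 10,0)
jg L1: taken
after shr ecx, 2: ecx=27>>2=6
after xor ecx, 7: ecx=6^7=1
after mov ecx, [edx]: ecx=M[8]=26
after or ecx, 11: ecx=26|11=27
after add edx, 4: edx=8+4=12
after sub edi, 2: edi=10-2=8
cmp edi, 0  (cmp 8,0)
jg L1: taken
after shr ecx, 2: ecx=27>>2=6
after xor ecx, 7: ecx=6^7=1
after mov ecx, [edx]: ecx=M[12]=19
after or ecx, 11: ecx=19|11=27
after add edx, 4: edx=12+4=16
after sub edi, 2: edi=8-2=6
cmp edi, 0  (cmp 6,0)
jg L1: taken
after shr ecx, 2: ecx=27>>2=6
after xor ecx, 7: ecx=6^7=1
after mov ecx, [edx]: ecx=M[16]=22
after or ecx, 11: ecx=22|11=31
after add edx, 4: edx=16+4=20
after sub edi, 2: edi=6-2=4
cmp edi, 0  (cmp 4,0)
jg L1: taken
after shr ecx, 2: ecx=31>>2=7
after xor ecx, 7: ecx=7^7=0
after mov ecx, [edx]: ecx=M[20]=22
after or ecx, 11: ecx=22|11=31
after add edx, 4: edx=20+4=24
after sub edi, 2: edi=4-2=2
cmp edi, 0  (cmp 2,0)
jg L1: taken
after shr ecx, 2: ecx=31>>2=7
after xor ecx, 7: ecx=7^7=0
after mov ecx, [edx]: ecx=M[24]=8
after or ecx, 11: ecx=8|11=11
after add edx, 4: edx=24+4=28
after sub edi, 2: edi=2-2=0
cmp edi, 0  (cmp 0,0)
jg L1: not taken
halt.
Total executed instructions: 60.

60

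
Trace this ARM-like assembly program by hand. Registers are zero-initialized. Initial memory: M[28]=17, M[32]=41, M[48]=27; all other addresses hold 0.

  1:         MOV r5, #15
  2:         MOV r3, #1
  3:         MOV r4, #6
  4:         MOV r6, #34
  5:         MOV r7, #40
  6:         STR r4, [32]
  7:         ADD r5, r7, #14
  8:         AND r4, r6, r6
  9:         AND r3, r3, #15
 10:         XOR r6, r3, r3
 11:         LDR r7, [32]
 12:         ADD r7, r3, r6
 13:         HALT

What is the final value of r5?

54

r5=15
r3=1
r4=6
r6=34
r7=40
STR r4, [32] → M[32]=6
r5=40+14=54
r4=34&34=34
r3=1&15=1
r6=1^1=0
r7=M[32]=6
r7=1+0=1
halt.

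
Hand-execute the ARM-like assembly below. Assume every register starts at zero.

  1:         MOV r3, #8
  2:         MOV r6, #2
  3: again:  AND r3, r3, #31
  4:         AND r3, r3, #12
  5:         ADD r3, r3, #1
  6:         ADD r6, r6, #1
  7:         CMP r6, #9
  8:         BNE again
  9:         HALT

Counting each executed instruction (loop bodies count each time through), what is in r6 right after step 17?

4

after MOV r3, #8: r3=8
after MOV r6, #2: r6=2
after AND r3, r3, #31: r3=8&31=8
after AND r3, r3, #12: r3=8&12=8
after ADD r3, r3, #1: r3=8+1=9
after ADD r6, r6, #1: r6=2+1=3
CMP r6, #9  (cmp 3,9)
BNE again: taken
after AND r3, r3, #31: r3=9&31=9
after AND r3, r3, #12: r3=9&12=8
after ADD r3, r3, #1: r3=8+1=9
after ADD r6, r6, #1: r6=3+1=4
CMP r6, #9  (cmp 4,9)
BNE again: taken
after AND r3, r3, #31: r3=9&31=9
after AND r3, r3, #12: r3=9&12=8
after ADD r3, r3, #1: r3=8+1=9
After step 17: r6 = 4.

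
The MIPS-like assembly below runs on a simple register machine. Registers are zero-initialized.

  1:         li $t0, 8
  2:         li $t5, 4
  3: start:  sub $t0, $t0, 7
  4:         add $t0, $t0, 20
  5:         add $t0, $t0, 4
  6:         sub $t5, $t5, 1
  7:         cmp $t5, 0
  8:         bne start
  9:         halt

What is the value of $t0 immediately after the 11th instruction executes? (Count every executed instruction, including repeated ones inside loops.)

after li $t0, 8: $t0=8
after li $t5, 4: $t5=4
after sub $t0, $t0, 7: $t0=8-7=1
after add $t0, $t0, 20: $t0=1+20=21
after add $t0, $t0, 4: $t0=21+4=25
after sub $t5, $t5, 1: $t5=4-1=3
cmp $t5, 0  (cmp 3,0)
bne start: taken
after sub $t0, $t0, 7: $t0=25-7=18
after add $t0, $t0, 20: $t0=18+20=38
after add $t0, $t0, 4: $t0=38+4=42
After step 11: $t0 = 42.

42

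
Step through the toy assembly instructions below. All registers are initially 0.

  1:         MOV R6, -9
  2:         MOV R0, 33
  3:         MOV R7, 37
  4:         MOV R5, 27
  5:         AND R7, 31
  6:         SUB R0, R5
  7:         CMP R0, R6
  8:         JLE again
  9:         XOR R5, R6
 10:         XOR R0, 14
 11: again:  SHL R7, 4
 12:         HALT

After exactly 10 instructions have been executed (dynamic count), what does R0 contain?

MOV R6, -9 → R6=-9
MOV R0, 33 → R0=33
MOV R7, 37 → R7=37
MOV R5, 27 → R5=27
AND R7, 31 → R7=37&31=5
SUB R0, R5 → R0=33-27=6
CMP R0, R6  (cmp 6,-9)
JLE again: not taken
XOR R5, R6 → R5=27^(-9)=-20
XOR R0, 14 → R0=6^14=8
After step 10: R0 = 8.

8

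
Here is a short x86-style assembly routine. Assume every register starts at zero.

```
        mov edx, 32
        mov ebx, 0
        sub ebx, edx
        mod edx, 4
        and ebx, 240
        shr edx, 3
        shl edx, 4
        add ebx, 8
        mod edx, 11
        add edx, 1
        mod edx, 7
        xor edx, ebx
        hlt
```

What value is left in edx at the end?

after mov edx, 32: edx=32
after mov ebx, 0: ebx=0
after sub ebx, edx: ebx=0-32=-32
after mod edx, 4: edx=32%4=0
after and ebx, 240: ebx=(-32)&240=224
after shr edx, 3: edx=0>>3=0
after shl edx, 4: edx=0<<4=0
after add ebx, 8: ebx=224+8=232
after mod edx, 11: edx=0%11=0
after add edx, 1: edx=0+1=1
after mod edx, 7: edx=1%7=1
after xor edx, ebx: edx=1^232=233
halt.

233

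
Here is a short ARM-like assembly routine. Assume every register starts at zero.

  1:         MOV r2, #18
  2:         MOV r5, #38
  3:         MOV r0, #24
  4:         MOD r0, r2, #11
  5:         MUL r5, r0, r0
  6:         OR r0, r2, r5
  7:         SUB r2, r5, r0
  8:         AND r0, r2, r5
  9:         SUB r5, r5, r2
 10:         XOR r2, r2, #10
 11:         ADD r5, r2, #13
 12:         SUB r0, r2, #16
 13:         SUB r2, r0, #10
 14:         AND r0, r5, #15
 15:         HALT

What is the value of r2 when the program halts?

-38

r2=18
r5=38
r0=24
r0=18%11=7
r5=7*7=49
r0=18|49=51
r2=49-51=-2
r0=(-2)&49=48
r5=49-(-2)=51
r2=(-2)^10=-12
r5=(-12)+13=1
r0=(-12)-16=-28
r2=(-28)-10=-38
r0=1&15=1
halt.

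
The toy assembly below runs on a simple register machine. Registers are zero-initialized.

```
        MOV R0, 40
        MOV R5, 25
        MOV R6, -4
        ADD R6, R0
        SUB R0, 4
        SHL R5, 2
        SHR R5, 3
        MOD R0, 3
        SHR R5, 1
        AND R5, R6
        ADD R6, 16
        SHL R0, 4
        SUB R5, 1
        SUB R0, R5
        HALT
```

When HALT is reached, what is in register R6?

52

MOV R0, 40 → R0=40
MOV R5, 25 → R5=25
MOV R6, -4 → R6=-4
ADD R6, R0 → R6=(-4)+40=36
SUB R0, 4 → R0=40-4=36
SHL R5, 2 → R5=25<<2=100
SHR R5, 3 → R5=100>>3=12
MOD R0, 3 → R0=36%3=0
SHR R5, 1 → R5=12>>1=6
AND R5, R6 → R5=6&36=4
ADD R6, 16 → R6=36+16=52
SHL R0, 4 → R0=0<<4=0
SUB R5, 1 → R5=4-1=3
SUB R0, R5 → R0=0-3=-3
halt.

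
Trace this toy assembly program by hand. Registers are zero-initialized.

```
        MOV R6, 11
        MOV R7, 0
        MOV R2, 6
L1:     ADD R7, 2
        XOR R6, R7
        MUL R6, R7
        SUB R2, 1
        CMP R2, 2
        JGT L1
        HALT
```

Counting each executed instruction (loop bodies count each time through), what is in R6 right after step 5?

9

after MOV R6, 11: R6=11
after MOV R7, 0: R7=0
after MOV R2, 6: R2=6
after ADD R7, 2: R7=0+2=2
after XOR R6, R7: R6=11^2=9
After step 5: R6 = 9.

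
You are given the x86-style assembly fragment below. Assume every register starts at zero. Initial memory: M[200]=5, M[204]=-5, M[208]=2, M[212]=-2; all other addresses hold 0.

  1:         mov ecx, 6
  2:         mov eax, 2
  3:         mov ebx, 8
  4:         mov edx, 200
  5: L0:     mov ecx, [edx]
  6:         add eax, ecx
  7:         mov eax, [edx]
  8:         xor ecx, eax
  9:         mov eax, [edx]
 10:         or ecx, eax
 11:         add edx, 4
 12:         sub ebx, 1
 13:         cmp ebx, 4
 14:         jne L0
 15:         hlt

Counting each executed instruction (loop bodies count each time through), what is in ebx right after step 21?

7

mov ecx, 6 → ecx=6
mov eax, 2 → eax=2
mov ebx, 8 → ebx=8
mov edx, 200 → edx=200
mov ecx, [edx] → ecx=M[200]=5
add eax, ecx → eax=2+5=7
mov eax, [edx] → eax=M[200]=5
xor ecx, eax → ecx=5^5=0
mov eax, [edx] → eax=M[200]=5
or ecx, eax → ecx=0|5=5
add edx, 4 → edx=200+4=204
sub ebx, 1 → ebx=8-1=7
cmp ebx, 4  (cmp 7,4)
jne L0: taken
mov ecx, [edx] → ecx=M[204]=-5
add eax, ecx → eax=5+(-5)=0
mov eax, [edx] → eax=M[204]=-5
xor ecx, eax → ecx=(-5)^(-5)=0
mov eax, [edx] → eax=M[204]=-5
or ecx, eax → ecx=0|(-5)=-5
add edx, 4 → edx=204+4=208
After step 21: ebx = 7.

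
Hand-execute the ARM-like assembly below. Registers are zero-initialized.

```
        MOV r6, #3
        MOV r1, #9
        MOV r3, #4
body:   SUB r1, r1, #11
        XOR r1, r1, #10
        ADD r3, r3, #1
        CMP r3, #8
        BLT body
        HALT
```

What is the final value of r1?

MOV r6, #3 → r6=3
MOV r1, #9 → r1=9
MOV r3, #4 → r3=4
SUB r1, r1, #11 → r1=9-11=-2
XOR r1, r1, #10 → r1=(-2)^10=-12
ADD r3, r3, #1 → r3=4+1=5
CMP r3, #8  (cmp 5,8)
BLT body: taken
SUB r1, r1, #11 → r1=(-12)-11=-23
XOR r1, r1, #10 → r1=(-23)^10=-29
ADD r3, r3, #1 → r3=5+1=6
CMP r3, #8  (cmp 6,8)
BLT body: taken
SUB r1, r1, #11 → r1=(-29)-11=-40
XOR r1, r1, #10 → r1=(-40)^10=-46
ADD r3, r3, #1 → r3=6+1=7
CMP r3, #8  (cmp 7,8)
BLT body: taken
SUB r1, r1, #11 → r1=(-46)-11=-57
XOR r1, r1, #10 → r1=(-57)^10=-51
ADD r3, r3, #1 → r3=7+1=8
CMP r3, #8  (cmp 8,8)
BLT body: not taken
halt.

-51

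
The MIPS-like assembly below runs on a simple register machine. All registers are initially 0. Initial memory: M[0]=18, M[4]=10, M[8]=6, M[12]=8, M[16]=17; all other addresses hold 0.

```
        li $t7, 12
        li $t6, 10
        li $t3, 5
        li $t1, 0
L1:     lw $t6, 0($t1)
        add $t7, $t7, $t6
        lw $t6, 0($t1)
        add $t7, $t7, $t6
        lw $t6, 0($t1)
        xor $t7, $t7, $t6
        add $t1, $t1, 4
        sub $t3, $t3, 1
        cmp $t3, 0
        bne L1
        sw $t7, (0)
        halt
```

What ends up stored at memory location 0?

$t7=12
$t6=10
$t3=5
$t1=0
$t6=M[0]=18
$t7=12+18=30
$t6=M[0]=18
$t7=30+18=48
$t6=M[0]=18
$t7=48^18=34
$t1=0+4=4
$t3=5-1=4
cmp $t3, 0  (cmp 4,0)
bne L1: taken
$t6=M[4]=10
$t7=34+10=44
$t6=M[4]=10
$t7=44+10=54
$t6=M[4]=10
$t7=54^10=60
$t1=4+4=8
$t3=4-1=3
cmp $t3, 0  (cmp 3,0)
bne L1: taken
$t6=M[8]=6
$t7=60+6=66
$t6=M[8]=6
$t7=66+6=72
$t6=M[8]=6
$t7=72^6=78
$t1=8+4=12
$t3=3-1=2
cmp $t3, 0  (cmp 2,0)
bne L1: taken
$t6=M[12]=8
$t7=78+8=86
$t6=M[12]=8
$t7=86+8=94
$t6=M[12]=8
$t7=94^8=86
$t1=12+4=16
$t3=2-1=1
cmp $t3, 0  (cmp 1,0)
bne L1: taken
$t6=M[16]=17
$t7=86+17=103
$t6=M[16]=17
$t7=103+17=120
$t6=M[16]=17
$t7=120^17=105
$t1=16+4=20
$t3=1-1=0
cmp $t3, 0  (cmp 0,0)
bne L1: not taken
sw $t7, (0) → M[0]=105
halt.

105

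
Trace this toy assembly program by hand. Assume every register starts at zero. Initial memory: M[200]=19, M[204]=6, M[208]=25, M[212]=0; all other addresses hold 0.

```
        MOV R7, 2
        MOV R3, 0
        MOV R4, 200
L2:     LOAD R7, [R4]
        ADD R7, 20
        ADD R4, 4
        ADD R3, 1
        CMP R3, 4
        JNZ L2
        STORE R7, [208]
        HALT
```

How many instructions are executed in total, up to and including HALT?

after MOV R7, 2: R7=2
after MOV R3, 0: R3=0
after MOV R4, 200: R4=200
after LOAD R7, [R4]: R7=M[200]=19
after ADD R7, 20: R7=19+20=39
after ADD R4, 4: R4=200+4=204
after ADD R3, 1: R3=0+1=1
CMP R3, 4  (cmp 1,4)
JNZ L2: taken
after LOAD R7, [R4]: R7=M[204]=6
after ADD R7, 20: R7=6+20=26
after ADD R4, 4: R4=204+4=208
after ADD R3, 1: R3=1+1=2
CMP R3, 4  (cmp 2,4)
JNZ L2: taken
after LOAD R7, [R4]: R7=M[208]=25
after ADD R7, 20: R7=25+20=45
after ADD R4, 4: R4=208+4=212
after ADD R3, 1: R3=2+1=3
CMP R3, 4  (cmp 3,4)
JNZ L2: taken
after LOAD R7, [R4]: R7=M[212]=0
after ADD R7, 20: R7=0+20=20
after ADD R4, 4: R4=212+4=216
after ADD R3, 1: R3=3+1=4
CMP R3, 4  (cmp 4,4)
JNZ L2: not taken
STORE R7, [208] → M[208]=20
halt.
Total executed instructions: 29.

29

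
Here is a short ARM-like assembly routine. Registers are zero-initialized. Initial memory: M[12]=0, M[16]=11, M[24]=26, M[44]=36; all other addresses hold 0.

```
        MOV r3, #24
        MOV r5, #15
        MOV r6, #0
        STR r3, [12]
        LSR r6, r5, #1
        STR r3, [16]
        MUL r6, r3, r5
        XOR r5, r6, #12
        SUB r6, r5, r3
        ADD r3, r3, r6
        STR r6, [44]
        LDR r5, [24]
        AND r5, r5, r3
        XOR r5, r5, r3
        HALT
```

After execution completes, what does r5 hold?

r3=24
r5=15
r6=0
STR r3, [12] → M[12]=24
r6=15>>1=7
STR r3, [16] → M[16]=24
r6=24*15=360
r5=360^12=356
r6=356-24=332
r3=24+332=356
STR r6, [44] → M[44]=332
r5=M[24]=26
r5=26&356=0
r5=0^356=356
halt.

356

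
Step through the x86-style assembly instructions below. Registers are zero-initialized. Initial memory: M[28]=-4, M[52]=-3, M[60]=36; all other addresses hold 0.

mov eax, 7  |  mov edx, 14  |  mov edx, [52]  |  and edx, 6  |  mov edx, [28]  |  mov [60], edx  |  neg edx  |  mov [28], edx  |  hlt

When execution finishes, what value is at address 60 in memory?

mov eax, 7 → eax=7
mov edx, 14 → edx=14
mov edx, [52] → edx=M[52]=-3
and edx, 6 → edx=(-3)&6=4
mov edx, [28] → edx=M[28]=-4
mov [60], edx → M[60]=-4
neg edx → edx=-(-4)=4
mov [28], edx → M[28]=4
halt.

-4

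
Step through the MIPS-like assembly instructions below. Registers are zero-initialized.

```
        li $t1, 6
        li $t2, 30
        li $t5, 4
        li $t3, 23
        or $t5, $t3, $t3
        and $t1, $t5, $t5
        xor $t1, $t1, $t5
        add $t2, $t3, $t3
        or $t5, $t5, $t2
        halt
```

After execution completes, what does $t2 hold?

46

after li $t1, 6: $t1=6
after li $t2, 30: $t2=30
after li $t5, 4: $t5=4
after li $t3, 23: $t3=23
after or $t5, $t3, $t3: $t5=23|23=23
after and $t1, $t5, $t5: $t1=23&23=23
after xor $t1, $t1, $t5: $t1=23^23=0
after add $t2, $t3, $t3: $t2=23+23=46
after or $t5, $t5, $t2: $t5=23|46=63
halt.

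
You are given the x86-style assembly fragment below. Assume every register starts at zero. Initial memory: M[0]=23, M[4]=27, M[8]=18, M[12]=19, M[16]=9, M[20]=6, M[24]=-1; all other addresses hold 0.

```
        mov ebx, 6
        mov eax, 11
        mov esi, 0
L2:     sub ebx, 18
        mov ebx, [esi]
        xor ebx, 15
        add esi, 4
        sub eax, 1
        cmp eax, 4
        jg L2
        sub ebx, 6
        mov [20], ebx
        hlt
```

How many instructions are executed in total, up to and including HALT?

mov ebx, 6 → ebx=6
mov eax, 11 → eax=11
mov esi, 0 → esi=0
sub ebx, 18 → ebx=6-18=-12
mov ebx, [esi] → ebx=M[0]=23
xor ebx, 15 → ebx=23^15=24
add esi, 4 → esi=0+4=4
sub eax, 1 → eax=11-1=10
cmp eax, 4  (cmp 10,4)
jg L2: taken
sub ebx, 18 → ebx=24-18=6
mov ebx, [esi] → ebx=M[4]=27
xor ebx, 15 → ebx=27^15=20
add esi, 4 → esi=4+4=8
sub eax, 1 → eax=10-1=9
cmp eax, 4  (cmp 9,4)
jg L2: taken
sub ebx, 18 → ebx=20-18=2
mov ebx, [esi] → ebx=M[8]=18
xor ebx, 15 → ebx=18^15=29
add esi, 4 → esi=8+4=12
sub eax, 1 → eax=9-1=8
cmp eax, 4  (cmp 8,4)
jg L2: taken
sub ebx, 18 → ebx=29-18=11
mov ebx, [esi] → ebx=M[12]=19
xor ebx, 15 → ebx=19^15=28
add esi, 4 → esi=12+4=16
sub eax, 1 → eax=8-1=7
cmp eax, 4  (cmp 7,4)
jg L2: taken
sub ebx, 18 → ebx=28-18=10
mov ebx, [esi] → ebx=M[16]=9
xor ebx, 15 → ebx=9^15=6
add esi, 4 → esi=16+4=20
sub eax, 1 → eax=7-1=6
cmp eax, 4  (cmp 6,4)
jg L2: taken
sub ebx, 18 → ebx=6-18=-12
mov ebx, [esi] → ebx=M[20]=6
xor ebx, 15 → ebx=6^15=9
add esi, 4 → esi=20+4=24
sub eax, 1 → eax=6-1=5
cmp eax, 4  (cmp 5,4)
jg L2: taken
sub ebx, 18 → ebx=9-18=-9
mov ebx, [esi] → ebx=M[24]=-1
xor ebx, 15 → ebx=(-1)^15=-16
add esi, 4 → esi=24+4=28
sub eax, 1 → eax=5-1=4
cmp eax, 4  (cmp 4,4)
jg L2: not taken
sub ebx, 6 → ebx=(-16)-6=-22
mov [20], ebx → M[20]=-22
halt.
Total executed instructions: 55.

55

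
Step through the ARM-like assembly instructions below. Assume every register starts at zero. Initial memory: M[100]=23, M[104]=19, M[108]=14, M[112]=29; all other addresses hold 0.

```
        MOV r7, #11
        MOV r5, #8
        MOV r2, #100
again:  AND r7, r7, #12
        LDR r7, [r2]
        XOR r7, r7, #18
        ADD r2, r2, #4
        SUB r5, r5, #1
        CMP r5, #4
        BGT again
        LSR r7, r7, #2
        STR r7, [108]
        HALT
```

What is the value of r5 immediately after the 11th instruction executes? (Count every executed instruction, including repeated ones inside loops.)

7

after MOV r7, #11: r7=11
after MOV r5, #8: r5=8
after MOV r2, #100: r2=100
after AND r7, r7, #12: r7=11&12=8
after LDR r7, [r2]: r7=M[100]=23
after XOR r7, r7, #18: r7=23^18=5
after ADD r2, r2, #4: r2=100+4=104
after SUB r5, r5, #1: r5=8-1=7
CMP r5, #4  (cmp 7,4)
BGT again: taken
after AND r7, r7, #12: r7=5&12=4
After step 11: r5 = 7.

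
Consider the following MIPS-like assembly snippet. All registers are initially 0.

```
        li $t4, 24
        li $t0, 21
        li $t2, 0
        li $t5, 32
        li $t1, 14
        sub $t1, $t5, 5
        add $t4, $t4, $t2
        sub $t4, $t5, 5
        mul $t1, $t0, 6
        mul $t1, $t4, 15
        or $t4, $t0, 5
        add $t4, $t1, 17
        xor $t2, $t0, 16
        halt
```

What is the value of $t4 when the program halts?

$t4=24
$t0=21
$t2=0
$t5=32
$t1=14
$t1=32-5=27
$t4=24+0=24
$t4=32-5=27
$t1=21*6=126
$t1=27*15=405
$t4=21|5=21
$t4=405+17=422
$t2=21^16=5
halt.

422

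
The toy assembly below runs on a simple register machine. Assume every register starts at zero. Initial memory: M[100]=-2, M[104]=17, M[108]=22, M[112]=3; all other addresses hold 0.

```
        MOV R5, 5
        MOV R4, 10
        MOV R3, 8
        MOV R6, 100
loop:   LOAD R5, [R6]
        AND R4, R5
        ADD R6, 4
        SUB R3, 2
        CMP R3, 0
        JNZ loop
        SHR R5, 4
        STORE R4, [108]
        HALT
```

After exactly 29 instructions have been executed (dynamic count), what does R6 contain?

R5=5
R4=10
R3=8
R6=100
R5=M[100]=-2
R4=10&(-2)=10
R6=100+4=104
R3=8-2=6
CMP R3, 0  (cmp 6,0)
JNZ loop: taken
R5=M[104]=17
R4=10&17=0
R6=104+4=108
R3=6-2=4
CMP R3, 0  (cmp 4,0)
JNZ loop: taken
R5=M[108]=22
R4=0&22=0
R6=108+4=112
R3=4-2=2
CMP R3, 0  (cmp 2,0)
JNZ loop: taken
R5=M[112]=3
R4=0&3=0
R6=112+4=116
R3=2-2=0
CMP R3, 0  (cmp 0,0)
JNZ loop: not taken
R5=3>>4=0
After step 29: R6 = 116.

116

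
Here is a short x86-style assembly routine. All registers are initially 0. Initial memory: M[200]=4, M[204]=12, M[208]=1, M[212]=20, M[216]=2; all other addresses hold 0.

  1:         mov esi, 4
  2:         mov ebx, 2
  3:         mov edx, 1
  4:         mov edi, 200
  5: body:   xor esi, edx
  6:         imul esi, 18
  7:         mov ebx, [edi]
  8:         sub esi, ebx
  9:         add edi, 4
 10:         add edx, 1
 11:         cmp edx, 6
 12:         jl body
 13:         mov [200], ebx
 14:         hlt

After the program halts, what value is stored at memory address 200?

after mov esi, 4: esi=4
after mov ebx, 2: ebx=2
after mov edx, 1: edx=1
after mov edi, 200: edi=200
after xor esi, edx: esi=4^1=5
after imul esi, 18: esi=5*18=90
after mov ebx, [edi]: ebx=M[200]=4
after sub esi, ebx: esi=90-4=86
after add edi, 4: edi=200+4=204
after add edx, 1: edx=1+1=2
cmp edx, 6  (cmp 2,6)
jl body: taken
after xor esi, edx: esi=86^2=84
after imul esi, 18: esi=84*18=1512
after mov ebx, [edi]: ebx=M[204]=12
after sub esi, ebx: esi=1512-12=1500
after add edi, 4: edi=204+4=208
after add edx, 1: edx=2+1=3
cmp edx, 6  (cmp 3,6)
jl body: taken
after xor esi, edx: esi=1500^3=1503
after imul esi, 18: esi=1503*18=27054
after mov ebx, [edi]: ebx=M[208]=1
after sub esi, ebx: esi=27054-1=27053
after add edi, 4: edi=208+4=212
after add edx, 1: edx=3+1=4
cmp edx, 6  (cmp 4,6)
jl body: taken
after xor esi, edx: esi=27053^4=27049
after imul esi, 18: esi=27049*18=486882
after mov ebx, [edi]: ebx=M[212]=20
after sub esi, ebx: esi=486882-20=486862
after add edi, 4: edi=212+4=216
after add edx, 1: edx=4+1=5
cmp edx, 6  (cmp 5,6)
jl body: taken
after xor esi, edx: esi=486862^5=486859
after imul esi, 18: esi=486859*18=8763462
after mov ebx, [edi]: ebx=M[216]=2
after sub esi, ebx: esi=8763462-2=8763460
after add edi, 4: edi=216+4=220
after add edx, 1: edx=5+1=6
cmp edx, 6  (cmp 6,6)
jl body: not taken
mov [200], ebx → M[200]=2
halt.

2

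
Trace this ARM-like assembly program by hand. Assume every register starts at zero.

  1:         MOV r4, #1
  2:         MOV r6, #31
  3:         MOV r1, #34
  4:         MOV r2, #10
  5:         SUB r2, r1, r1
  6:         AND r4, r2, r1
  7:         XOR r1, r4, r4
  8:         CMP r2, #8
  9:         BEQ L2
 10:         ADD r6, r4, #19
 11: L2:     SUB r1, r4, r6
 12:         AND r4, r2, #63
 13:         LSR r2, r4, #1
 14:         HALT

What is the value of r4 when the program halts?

0

MOV r4, #1 → r4=1
MOV r6, #31 → r6=31
MOV r1, #34 → r1=34
MOV r2, #10 → r2=10
SUB r2, r1, r1 → r2=34-34=0
AND r4, r2, r1 → r4=0&34=0
XOR r1, r4, r4 → r1=0^0=0
CMP r2, #8  (cmp 0,8)
BEQ L2: not taken
ADD r6, r4, #19 → r6=0+19=19
SUB r1, r4, r6 → r1=0-19=-19
AND r4, r2, #63 → r4=0&63=0
LSR r2, r4, #1 → r2=0>>1=0
halt.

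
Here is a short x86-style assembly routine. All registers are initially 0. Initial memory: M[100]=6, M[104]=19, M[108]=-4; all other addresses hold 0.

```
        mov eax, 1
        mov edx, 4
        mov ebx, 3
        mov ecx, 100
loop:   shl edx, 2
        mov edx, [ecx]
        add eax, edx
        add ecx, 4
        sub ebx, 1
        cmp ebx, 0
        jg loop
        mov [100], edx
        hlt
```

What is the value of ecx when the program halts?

after mov eax, 1: eax=1
after mov edx, 4: edx=4
after mov ebx, 3: ebx=3
after mov ecx, 100: ecx=100
after shl edx, 2: edx=4<<2=16
after mov edx, [ecx]: edx=M[100]=6
after add eax, edx: eax=1+6=7
after add ecx, 4: ecx=100+4=104
after sub ebx, 1: ebx=3-1=2
cmp ebx, 0  (cmp 2,0)
jg loop: taken
after shl edx, 2: edx=6<<2=24
after mov edx, [ecx]: edx=M[104]=19
after add eax, edx: eax=7+19=26
after add ecx, 4: ecx=104+4=108
after sub ebx, 1: ebx=2-1=1
cmp ebx, 0  (cmp 1,0)
jg loop: taken
after shl edx, 2: edx=19<<2=76
after mov edx, [ecx]: edx=M[108]=-4
after add eax, edx: eax=26+(-4)=22
after add ecx, 4: ecx=108+4=112
after sub ebx, 1: ebx=1-1=0
cmp ebx, 0  (cmp 0,0)
jg loop: not taken
mov [100], edx → M[100]=-4
halt.

112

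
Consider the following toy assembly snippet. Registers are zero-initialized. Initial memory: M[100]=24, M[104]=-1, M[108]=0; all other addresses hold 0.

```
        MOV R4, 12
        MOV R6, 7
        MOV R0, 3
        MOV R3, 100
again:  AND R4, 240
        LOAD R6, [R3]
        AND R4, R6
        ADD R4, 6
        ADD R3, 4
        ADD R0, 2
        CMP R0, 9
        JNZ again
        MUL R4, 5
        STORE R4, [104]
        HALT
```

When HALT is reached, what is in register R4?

MOV R4, 12 → R4=12
MOV R6, 7 → R6=7
MOV R0, 3 → R0=3
MOV R3, 100 → R3=100
AND R4, 240 → R4=12&240=0
LOAD R6, [R3] → R6=M[100]=24
AND R4, R6 → R4=0&24=0
ADD R4, 6 → R4=0+6=6
ADD R3, 4 → R3=100+4=104
ADD R0, 2 → R0=3+2=5
CMP R0, 9  (cmp 5,9)
JNZ again: taken
AND R4, 240 → R4=6&240=0
LOAD R6, [R3] → R6=M[104]=-1
AND R4, R6 → R4=0&(-1)=0
ADD R4, 6 → R4=0+6=6
ADD R3, 4 → R3=104+4=108
ADD R0, 2 → R0=5+2=7
CMP R0, 9  (cmp 7,9)
JNZ again: taken
AND R4, 240 → R4=6&240=0
LOAD R6, [R3] → R6=M[108]=0
AND R4, R6 → R4=0&0=0
ADD R4, 6 → R4=0+6=6
ADD R3, 4 → R3=108+4=112
ADD R0, 2 → R0=7+2=9
CMP R0, 9  (cmp 9,9)
JNZ again: not taken
MUL R4, 5 → R4=6*5=30
STORE R4, [104] → M[104]=30
halt.

30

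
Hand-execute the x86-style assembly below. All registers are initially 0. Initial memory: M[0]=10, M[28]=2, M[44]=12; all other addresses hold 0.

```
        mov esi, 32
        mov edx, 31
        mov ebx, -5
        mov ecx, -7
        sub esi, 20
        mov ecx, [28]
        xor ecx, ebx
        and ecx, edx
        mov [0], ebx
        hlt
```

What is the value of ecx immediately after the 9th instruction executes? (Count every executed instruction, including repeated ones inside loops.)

mov esi, 32 → esi=32
mov edx, 31 → edx=31
mov ebx, -5 → ebx=-5
mov ecx, -7 → ecx=-7
sub esi, 20 → esi=32-20=12
mov ecx, [28] → ecx=M[28]=2
xor ecx, ebx → ecx=2^(-5)=-7
and ecx, edx → ecx=(-7)&31=25
mov [0], ebx → M[0]=-5
After step 9: ecx = 25.

25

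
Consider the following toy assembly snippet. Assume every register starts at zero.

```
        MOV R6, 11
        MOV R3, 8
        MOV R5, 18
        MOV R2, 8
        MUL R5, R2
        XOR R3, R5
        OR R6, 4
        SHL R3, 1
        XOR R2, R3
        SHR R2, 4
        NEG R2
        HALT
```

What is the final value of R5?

after MOV R6, 11: R6=11
after MOV R3, 8: R3=8
after MOV R5, 18: R5=18
after MOV R2, 8: R2=8
after MUL R5, R2: R5=18*8=144
after XOR R3, R5: R3=8^144=152
after OR R6, 4: R6=11|4=15
after SHL R3, 1: R3=152<<1=304
after XOR R2, R3: R2=8^304=312
after SHR R2, 4: R2=312>>4=19
after NEG R2: R2=-(19)=-19
halt.

144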